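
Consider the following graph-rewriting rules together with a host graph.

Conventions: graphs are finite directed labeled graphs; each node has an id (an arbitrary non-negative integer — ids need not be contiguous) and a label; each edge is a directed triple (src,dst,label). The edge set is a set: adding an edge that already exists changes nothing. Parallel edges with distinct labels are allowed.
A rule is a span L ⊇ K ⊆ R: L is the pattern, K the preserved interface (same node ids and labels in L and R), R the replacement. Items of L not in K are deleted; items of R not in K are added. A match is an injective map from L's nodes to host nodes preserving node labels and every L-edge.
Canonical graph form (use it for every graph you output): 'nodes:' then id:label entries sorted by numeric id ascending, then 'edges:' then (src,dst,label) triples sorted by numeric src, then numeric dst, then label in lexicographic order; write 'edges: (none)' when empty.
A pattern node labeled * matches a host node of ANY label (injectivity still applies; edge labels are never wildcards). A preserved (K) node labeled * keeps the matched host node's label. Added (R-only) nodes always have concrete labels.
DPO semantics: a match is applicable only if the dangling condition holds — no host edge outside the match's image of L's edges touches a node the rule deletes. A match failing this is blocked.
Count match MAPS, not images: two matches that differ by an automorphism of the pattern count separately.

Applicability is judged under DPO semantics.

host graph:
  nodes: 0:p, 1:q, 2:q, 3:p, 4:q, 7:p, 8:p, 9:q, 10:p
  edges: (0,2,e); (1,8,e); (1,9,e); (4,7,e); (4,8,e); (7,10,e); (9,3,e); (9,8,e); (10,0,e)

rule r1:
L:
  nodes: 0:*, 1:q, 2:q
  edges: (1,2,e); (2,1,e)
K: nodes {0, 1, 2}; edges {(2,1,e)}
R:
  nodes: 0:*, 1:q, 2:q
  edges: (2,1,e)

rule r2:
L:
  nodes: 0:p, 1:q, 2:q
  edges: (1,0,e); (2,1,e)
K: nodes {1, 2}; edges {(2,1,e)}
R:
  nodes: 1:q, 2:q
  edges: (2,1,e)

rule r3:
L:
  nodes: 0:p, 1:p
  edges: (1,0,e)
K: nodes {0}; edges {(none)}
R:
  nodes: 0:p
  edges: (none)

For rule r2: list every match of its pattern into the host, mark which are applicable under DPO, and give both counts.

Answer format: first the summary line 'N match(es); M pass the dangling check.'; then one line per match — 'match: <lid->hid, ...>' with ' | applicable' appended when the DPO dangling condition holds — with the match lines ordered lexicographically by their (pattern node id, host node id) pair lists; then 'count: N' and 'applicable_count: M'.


2 match(es); 1 pass the dangling check.
match: 0->3, 1->9, 2->1 | applicable
match: 0->8, 1->9, 2->1
count: 2
applicable_count: 1


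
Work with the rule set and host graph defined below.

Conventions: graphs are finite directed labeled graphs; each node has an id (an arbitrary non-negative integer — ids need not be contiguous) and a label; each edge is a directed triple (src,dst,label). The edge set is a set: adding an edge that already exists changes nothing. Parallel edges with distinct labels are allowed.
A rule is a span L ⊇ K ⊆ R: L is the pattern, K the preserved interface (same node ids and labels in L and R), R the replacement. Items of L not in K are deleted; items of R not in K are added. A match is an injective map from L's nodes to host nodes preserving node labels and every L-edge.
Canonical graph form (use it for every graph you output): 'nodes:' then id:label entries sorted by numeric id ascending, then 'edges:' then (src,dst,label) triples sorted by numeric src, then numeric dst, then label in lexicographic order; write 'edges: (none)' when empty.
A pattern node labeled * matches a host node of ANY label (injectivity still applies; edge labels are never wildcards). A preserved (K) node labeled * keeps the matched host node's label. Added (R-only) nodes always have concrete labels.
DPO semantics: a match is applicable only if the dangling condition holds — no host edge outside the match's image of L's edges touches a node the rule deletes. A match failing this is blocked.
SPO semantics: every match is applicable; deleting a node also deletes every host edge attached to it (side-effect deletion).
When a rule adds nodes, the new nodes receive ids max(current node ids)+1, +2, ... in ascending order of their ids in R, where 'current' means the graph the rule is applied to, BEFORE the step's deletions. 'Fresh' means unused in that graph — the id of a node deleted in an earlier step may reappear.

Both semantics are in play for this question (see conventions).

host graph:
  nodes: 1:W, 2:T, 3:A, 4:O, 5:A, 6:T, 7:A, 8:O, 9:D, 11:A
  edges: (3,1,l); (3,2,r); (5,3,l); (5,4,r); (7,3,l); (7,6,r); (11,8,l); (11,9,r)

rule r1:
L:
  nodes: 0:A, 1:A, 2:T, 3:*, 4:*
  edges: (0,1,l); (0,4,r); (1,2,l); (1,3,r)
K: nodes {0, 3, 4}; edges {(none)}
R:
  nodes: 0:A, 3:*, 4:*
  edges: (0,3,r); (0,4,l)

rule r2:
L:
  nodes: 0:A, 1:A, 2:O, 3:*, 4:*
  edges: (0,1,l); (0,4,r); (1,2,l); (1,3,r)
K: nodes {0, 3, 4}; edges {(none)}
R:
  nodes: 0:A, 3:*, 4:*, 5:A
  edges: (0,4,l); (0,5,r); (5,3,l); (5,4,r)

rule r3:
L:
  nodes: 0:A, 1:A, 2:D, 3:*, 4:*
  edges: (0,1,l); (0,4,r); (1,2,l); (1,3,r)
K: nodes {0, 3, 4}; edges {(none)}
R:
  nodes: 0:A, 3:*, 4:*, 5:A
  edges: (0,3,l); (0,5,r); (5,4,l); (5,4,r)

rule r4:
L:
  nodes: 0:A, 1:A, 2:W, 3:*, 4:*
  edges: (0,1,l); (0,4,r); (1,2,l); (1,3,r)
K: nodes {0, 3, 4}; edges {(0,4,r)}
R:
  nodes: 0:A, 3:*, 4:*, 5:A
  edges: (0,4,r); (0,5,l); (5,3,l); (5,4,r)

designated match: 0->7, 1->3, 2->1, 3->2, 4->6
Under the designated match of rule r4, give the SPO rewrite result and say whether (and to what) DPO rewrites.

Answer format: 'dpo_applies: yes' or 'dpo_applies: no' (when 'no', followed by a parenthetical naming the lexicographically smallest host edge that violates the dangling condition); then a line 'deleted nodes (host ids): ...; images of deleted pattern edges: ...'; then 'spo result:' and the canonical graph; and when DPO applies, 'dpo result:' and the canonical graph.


dpo_applies: no
(the rule deletes node 3, which keeps host edge (5,3,l) outside the match image — the dangling condition fails, DPO blocks; SPO proceeds and side-deletes such edges)
deleted nodes (host ids): 1, 3; images of deleted pattern edges: (3,1,l); (3,2,r); (7,3,l)
spo result:
nodes: 2:T, 4:O, 5:A, 6:T, 7:A, 8:O, 9:D, 11:A, 12:A
edges: (5,4,r); (7,6,r); (7,12,l); (11,8,l); (11,9,r); (12,2,l); (12,6,r)


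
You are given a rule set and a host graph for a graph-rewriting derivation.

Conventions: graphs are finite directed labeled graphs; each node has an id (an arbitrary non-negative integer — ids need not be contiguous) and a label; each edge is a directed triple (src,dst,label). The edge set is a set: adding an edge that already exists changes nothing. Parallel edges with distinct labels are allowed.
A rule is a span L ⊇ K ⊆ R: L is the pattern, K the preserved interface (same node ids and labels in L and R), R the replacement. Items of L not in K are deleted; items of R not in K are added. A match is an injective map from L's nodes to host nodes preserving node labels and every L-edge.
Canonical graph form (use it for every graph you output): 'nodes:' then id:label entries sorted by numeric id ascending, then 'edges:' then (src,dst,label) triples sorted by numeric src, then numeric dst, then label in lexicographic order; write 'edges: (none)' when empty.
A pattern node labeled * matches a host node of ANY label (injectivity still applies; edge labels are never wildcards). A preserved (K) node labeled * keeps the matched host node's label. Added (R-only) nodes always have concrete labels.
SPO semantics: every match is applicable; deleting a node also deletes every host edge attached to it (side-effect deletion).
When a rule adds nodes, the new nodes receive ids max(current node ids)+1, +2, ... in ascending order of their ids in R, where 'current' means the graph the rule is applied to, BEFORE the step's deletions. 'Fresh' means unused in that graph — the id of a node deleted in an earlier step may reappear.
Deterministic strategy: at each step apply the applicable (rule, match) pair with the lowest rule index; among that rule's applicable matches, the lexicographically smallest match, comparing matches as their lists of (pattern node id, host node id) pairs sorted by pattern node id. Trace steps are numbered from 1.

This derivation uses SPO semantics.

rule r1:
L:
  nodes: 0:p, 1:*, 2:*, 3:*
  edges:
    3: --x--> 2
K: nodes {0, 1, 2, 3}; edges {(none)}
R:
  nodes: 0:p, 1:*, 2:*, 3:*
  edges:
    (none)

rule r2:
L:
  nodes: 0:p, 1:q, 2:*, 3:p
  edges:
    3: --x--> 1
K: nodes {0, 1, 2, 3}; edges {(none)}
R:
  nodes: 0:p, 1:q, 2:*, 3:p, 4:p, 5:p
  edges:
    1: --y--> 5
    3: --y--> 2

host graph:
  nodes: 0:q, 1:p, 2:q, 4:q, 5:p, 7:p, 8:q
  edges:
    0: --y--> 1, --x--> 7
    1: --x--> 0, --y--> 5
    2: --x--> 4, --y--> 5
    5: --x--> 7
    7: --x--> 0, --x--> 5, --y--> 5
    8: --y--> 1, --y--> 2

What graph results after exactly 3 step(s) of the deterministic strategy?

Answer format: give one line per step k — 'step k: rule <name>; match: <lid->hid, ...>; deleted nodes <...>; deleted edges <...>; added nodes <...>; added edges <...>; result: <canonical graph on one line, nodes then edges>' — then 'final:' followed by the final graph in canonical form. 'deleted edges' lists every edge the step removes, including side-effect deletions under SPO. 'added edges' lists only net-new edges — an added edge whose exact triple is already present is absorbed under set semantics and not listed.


step 1: rule r1; match: 0->1, 1->0, 2->4, 3->2; deleted nodes (none); deleted edges (2,4,x); added nodes (none); added edges (none); result: nodes: 0:q, 1:p, 2:q, 4:q, 5:p, 7:p, 8:q edges: (0,1,y); (0,7,x); (1,0,x); (1,5,y); (2,5,y); (5,7,x); (7,0,x); (7,5,x); (7,5,y); (8,1,y); (8,2,y)
step 2: rule r1; match: 0->1, 1->0, 2->5, 3->7; deleted nodes (none); deleted edges (7,5,x); added nodes (none); added edges (none); result: nodes: 0:q, 1:p, 2:q, 4:q, 5:p, 7:p, 8:q edges: (0,1,y); (0,7,x); (1,0,x); (1,5,y); (2,5,y); (5,7,x); (7,0,x); (7,5,y); (8,1,y); (8,2,y)
step 3: rule r1; match: 0->1, 1->0, 2->7, 3->5; deleted nodes (none); deleted edges (5,7,x); added nodes (none); added edges (none); result: nodes: 0:q, 1:p, 2:q, 4:q, 5:p, 7:p, 8:q edges: (0,1,y); (0,7,x); (1,0,x); (1,5,y); (2,5,y); (7,0,x); (7,5,y); (8,1,y); (8,2,y)
final:
nodes: 0:q, 1:p, 2:q, 4:q, 5:p, 7:p, 8:q
edges: (0,1,y); (0,7,x); (1,0,x); (1,5,y); (2,5,y); (7,0,x); (7,5,y); (8,1,y); (8,2,y)


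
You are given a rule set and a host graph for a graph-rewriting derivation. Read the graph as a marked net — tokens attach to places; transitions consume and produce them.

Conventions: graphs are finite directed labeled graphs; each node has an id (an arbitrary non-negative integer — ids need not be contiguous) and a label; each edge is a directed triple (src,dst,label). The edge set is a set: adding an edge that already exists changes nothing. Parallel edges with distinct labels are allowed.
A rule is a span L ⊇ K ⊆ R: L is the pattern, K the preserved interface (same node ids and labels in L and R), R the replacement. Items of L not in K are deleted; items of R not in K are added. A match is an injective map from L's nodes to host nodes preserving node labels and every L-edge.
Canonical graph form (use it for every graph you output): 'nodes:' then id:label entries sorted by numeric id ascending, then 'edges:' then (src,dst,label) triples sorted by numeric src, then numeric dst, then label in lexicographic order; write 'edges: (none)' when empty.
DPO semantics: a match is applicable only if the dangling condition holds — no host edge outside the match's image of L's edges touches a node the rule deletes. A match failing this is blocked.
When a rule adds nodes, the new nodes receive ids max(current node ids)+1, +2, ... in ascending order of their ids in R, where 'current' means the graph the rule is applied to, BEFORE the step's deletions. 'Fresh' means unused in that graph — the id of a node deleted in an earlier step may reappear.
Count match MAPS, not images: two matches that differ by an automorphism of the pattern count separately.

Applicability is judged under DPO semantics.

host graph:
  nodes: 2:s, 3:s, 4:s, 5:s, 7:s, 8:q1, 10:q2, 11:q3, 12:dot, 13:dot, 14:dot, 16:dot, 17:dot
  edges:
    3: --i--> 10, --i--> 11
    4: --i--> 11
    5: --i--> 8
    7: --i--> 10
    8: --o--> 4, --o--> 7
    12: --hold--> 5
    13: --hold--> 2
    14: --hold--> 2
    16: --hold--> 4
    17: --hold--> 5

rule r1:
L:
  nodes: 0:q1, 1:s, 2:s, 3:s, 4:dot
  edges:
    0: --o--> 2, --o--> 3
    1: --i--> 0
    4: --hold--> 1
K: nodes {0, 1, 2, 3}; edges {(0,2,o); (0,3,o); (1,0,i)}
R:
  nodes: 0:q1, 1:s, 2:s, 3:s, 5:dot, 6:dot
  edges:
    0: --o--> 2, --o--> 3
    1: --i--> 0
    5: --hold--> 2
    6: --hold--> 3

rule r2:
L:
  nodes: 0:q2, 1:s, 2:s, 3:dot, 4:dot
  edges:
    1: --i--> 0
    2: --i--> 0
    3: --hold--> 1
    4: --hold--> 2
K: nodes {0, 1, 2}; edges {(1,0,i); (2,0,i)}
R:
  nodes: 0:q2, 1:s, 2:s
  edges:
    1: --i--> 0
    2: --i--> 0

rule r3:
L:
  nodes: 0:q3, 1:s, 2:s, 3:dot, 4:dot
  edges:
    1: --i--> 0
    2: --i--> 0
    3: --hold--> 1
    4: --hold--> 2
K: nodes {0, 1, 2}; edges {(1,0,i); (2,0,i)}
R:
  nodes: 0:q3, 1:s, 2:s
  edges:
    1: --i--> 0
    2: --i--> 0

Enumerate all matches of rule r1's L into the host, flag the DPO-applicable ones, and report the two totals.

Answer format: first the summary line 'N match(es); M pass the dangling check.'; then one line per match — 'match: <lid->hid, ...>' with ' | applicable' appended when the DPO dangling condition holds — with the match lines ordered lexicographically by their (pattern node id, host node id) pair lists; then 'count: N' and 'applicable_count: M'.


4 match(es); 4 pass the dangling check.
match: 0->8, 1->5, 2->4, 3->7, 4->12 | applicable
match: 0->8, 1->5, 2->4, 3->7, 4->17 | applicable
match: 0->8, 1->5, 2->7, 3->4, 4->12 | applicable
match: 0->8, 1->5, 2->7, 3->4, 4->17 | applicable
count: 4
applicable_count: 4


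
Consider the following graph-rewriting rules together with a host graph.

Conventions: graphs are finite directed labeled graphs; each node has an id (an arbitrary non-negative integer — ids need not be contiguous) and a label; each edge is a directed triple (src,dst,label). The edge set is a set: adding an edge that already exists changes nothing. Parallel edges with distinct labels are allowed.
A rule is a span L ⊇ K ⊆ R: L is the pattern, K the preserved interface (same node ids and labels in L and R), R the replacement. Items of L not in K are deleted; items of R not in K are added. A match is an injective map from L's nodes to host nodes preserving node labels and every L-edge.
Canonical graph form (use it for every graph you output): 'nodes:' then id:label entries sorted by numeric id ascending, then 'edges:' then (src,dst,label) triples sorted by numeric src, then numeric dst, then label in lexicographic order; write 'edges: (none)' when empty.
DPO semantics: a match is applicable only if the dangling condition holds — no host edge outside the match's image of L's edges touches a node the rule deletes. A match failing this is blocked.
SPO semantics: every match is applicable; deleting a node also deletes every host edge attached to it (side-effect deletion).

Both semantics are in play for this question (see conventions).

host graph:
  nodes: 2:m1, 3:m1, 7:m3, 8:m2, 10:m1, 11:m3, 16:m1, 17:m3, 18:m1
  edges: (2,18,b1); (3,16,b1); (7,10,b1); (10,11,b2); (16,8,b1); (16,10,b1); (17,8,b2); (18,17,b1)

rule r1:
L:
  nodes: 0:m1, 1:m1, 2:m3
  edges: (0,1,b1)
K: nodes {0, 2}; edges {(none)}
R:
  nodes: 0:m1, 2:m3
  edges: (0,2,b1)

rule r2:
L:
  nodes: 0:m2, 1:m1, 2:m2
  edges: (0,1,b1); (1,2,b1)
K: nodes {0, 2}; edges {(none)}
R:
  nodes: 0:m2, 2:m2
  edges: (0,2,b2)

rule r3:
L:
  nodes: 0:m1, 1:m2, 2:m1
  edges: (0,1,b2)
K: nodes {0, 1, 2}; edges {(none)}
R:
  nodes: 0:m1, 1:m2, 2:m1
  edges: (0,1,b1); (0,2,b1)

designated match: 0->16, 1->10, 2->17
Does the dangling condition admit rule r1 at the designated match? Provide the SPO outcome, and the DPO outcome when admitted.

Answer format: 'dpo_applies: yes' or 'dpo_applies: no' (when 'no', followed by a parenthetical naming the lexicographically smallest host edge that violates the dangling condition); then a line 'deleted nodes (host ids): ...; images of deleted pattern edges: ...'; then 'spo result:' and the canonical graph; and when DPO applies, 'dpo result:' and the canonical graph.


dpo_applies: no
(the rule deletes node 10, which keeps host edge (7,10,b1) outside the match image — the dangling condition fails, DPO blocks; SPO proceeds and side-deletes such edges)
deleted nodes (host ids): 10; images of deleted pattern edges: (16,10,b1)
spo result:
nodes: 2:m1, 3:m1, 7:m3, 8:m2, 11:m3, 16:m1, 17:m3, 18:m1
edges: (2,18,b1); (3,16,b1); (16,8,b1); (16,17,b1); (17,8,b2); (18,17,b1)


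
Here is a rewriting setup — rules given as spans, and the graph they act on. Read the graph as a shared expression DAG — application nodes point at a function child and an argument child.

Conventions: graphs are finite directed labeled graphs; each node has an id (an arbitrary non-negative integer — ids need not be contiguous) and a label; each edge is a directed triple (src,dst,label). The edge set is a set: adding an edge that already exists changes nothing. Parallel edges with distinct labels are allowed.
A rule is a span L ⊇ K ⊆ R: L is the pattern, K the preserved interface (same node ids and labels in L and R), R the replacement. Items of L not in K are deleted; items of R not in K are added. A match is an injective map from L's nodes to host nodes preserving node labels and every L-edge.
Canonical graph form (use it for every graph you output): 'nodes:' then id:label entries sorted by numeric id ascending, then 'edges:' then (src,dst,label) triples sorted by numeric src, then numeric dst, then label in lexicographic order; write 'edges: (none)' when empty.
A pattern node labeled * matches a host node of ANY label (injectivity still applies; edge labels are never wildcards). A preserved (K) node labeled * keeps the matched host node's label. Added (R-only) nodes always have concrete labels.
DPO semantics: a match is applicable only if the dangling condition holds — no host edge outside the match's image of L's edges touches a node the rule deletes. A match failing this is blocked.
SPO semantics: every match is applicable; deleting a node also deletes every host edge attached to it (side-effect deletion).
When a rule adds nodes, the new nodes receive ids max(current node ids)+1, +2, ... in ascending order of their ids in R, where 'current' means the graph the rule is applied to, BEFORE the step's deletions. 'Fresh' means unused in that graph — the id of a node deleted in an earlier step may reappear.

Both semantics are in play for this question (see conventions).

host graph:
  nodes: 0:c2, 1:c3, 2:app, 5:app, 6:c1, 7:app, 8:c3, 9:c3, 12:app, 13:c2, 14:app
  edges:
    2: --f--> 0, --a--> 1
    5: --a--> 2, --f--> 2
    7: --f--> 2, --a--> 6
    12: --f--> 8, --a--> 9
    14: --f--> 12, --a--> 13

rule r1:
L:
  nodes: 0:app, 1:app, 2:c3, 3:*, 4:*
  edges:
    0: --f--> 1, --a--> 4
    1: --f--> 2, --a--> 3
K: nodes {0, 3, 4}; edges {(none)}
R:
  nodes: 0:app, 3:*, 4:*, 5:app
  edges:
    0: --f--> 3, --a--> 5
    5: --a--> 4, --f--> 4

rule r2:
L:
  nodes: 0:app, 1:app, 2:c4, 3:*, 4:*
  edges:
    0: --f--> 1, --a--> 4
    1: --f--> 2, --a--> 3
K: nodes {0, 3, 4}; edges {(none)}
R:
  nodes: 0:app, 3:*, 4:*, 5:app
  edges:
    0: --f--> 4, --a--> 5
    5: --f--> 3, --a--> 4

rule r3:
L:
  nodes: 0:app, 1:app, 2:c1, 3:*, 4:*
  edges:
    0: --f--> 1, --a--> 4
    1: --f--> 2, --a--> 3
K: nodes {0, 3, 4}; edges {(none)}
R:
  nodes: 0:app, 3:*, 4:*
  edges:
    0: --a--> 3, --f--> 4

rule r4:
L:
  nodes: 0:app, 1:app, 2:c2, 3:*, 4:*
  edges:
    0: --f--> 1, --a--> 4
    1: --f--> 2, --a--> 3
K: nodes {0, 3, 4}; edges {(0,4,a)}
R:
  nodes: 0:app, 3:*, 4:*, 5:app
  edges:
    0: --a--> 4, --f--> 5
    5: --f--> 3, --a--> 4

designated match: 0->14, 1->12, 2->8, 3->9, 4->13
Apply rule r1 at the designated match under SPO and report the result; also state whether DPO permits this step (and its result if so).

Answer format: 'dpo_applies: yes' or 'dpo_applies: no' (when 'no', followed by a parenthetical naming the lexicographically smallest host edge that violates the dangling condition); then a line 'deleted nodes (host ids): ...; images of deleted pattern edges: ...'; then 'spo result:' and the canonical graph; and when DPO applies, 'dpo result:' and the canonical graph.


dpo_applies: yes
deleted nodes (host ids): 8, 12; images of deleted pattern edges: (12,8,f); (12,9,a); (14,12,f); (14,13,a)
spo result:
nodes: 0:c2, 1:c3, 2:app, 5:app, 6:c1, 7:app, 9:c3, 13:c2, 14:app, 15:app
edges: (2,0,f); (2,1,a); (5,2,a); (5,2,f); (7,2,f); (7,6,a); (14,9,f); (14,15,a); (15,13,a); (15,13,f)
dpo result:
nodes: 0:c2, 1:c3, 2:app, 5:app, 6:c1, 7:app, 9:c3, 13:c2, 14:app, 15:app
edges: (2,0,f); (2,1,a); (5,2,a); (5,2,f); (7,2,f); (7,6,a); (14,9,f); (14,15,a); (15,13,a); (15,13,f)


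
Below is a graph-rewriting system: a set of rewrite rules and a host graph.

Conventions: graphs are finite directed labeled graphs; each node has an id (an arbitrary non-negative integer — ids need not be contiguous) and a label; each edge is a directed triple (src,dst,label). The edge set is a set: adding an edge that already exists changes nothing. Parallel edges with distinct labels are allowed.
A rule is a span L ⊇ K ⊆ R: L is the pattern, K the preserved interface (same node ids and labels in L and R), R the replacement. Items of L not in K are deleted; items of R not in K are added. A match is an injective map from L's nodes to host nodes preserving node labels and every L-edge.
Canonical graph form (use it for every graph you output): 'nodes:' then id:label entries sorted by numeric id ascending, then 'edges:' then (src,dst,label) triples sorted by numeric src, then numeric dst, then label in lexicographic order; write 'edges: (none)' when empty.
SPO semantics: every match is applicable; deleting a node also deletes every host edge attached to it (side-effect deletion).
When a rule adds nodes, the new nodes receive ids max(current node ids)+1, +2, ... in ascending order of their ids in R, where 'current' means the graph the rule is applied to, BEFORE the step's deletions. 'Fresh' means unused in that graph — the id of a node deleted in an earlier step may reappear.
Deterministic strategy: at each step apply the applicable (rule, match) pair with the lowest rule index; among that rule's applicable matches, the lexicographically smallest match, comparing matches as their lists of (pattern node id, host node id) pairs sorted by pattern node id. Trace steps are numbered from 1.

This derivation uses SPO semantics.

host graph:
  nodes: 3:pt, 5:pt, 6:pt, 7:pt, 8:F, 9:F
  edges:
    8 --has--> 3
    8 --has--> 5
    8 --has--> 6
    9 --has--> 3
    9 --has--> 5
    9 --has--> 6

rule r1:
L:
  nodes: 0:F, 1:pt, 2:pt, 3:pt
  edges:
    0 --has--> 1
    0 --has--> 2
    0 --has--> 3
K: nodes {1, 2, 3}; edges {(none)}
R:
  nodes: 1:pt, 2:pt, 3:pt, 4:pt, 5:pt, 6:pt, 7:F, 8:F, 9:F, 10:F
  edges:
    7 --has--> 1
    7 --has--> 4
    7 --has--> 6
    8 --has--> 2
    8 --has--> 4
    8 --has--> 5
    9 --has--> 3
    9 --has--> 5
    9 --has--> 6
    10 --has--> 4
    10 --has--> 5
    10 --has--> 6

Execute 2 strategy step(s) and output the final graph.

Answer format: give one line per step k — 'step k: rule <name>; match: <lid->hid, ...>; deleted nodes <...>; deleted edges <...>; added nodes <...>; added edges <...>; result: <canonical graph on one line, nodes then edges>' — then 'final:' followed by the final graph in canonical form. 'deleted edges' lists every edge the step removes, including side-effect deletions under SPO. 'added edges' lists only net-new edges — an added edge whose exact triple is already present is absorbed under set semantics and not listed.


step 1: rule r1; match: 0->8, 1->3, 2->5, 3->6; deleted nodes 8; deleted edges (8,3,has); (8,5,has); (8,6,has); added nodes 10, 11, 12, 13, 14, 15, 16; added edges (13,3,has); (13,10,has); (13,12,has); (14,5,has); (14,10,has); (14,11,has); (15,6,has); (15,11,has); (15,12,has); (16,10,has); (16,11,has); (16,12,has); result: nodes: 3:pt, 5:pt, 6:pt, 7:pt, 9:F, 10:pt, 11:pt, 12:pt, 13:F, 14:F, 15:F, 16:F edges: (9,3,has); (9,5,has); (9,6,has); (13,3,has); (13,10,has); (13,12,has); (14,5,has); (14,10,has); (14,11,has); (15,6,has); (15,11,has); (15,12,has); (16,10,has); (16,11,has); (16,12,has)
step 2: rule r1; match: 0->9, 1->3, 2->5, 3->6; deleted nodes 9; deleted edges (9,3,has); (9,5,has); (9,6,has); added nodes 17, 18, 19, 20, 21, 22, 23; added edges (20,3,has); (20,17,has); (20,19,has); (21,5,has); (21,17,has); (21,18,has); (22,6,has); (22,18,has); (22,19,has); (23,17,has); (23,18,has); (23,19,has); result: nodes: 3:pt, 5:pt, 6:pt, 7:pt, 10:pt, 11:pt, 12:pt, 13:F, 14:F, 15:F, 16:F, 17:pt, 18:pt, 19:pt, 20:F, 21:F, 22:F, 23:F edges: (13,3,has); (13,10,has); (13,12,has); (14,5,has); (14,10,has); (14,11,has); (15,6,has); (15,11,has); (15,12,has); (16,10,has); (16,11,has); (16,12,has); (20,3,has); (20,17,has); (20,19,has); (21,5,has); (21,17,has); (21,18,has); (22,6,has); (22,18,has); (22,19,has); (23,17,has); (23,18,has); (23,19,has)
final:
nodes: 3:pt, 5:pt, 6:pt, 7:pt, 10:pt, 11:pt, 12:pt, 13:F, 14:F, 15:F, 16:F, 17:pt, 18:pt, 19:pt, 20:F, 21:F, 22:F, 23:F
edges: (13,3,has); (13,10,has); (13,12,has); (14,5,has); (14,10,has); (14,11,has); (15,6,has); (15,11,has); (15,12,has); (16,10,has); (16,11,has); (16,12,has); (20,3,has); (20,17,has); (20,19,has); (21,5,has); (21,17,has); (21,18,has); (22,6,has); (22,18,has); (22,19,has); (23,17,has); (23,18,has); (23,19,has)


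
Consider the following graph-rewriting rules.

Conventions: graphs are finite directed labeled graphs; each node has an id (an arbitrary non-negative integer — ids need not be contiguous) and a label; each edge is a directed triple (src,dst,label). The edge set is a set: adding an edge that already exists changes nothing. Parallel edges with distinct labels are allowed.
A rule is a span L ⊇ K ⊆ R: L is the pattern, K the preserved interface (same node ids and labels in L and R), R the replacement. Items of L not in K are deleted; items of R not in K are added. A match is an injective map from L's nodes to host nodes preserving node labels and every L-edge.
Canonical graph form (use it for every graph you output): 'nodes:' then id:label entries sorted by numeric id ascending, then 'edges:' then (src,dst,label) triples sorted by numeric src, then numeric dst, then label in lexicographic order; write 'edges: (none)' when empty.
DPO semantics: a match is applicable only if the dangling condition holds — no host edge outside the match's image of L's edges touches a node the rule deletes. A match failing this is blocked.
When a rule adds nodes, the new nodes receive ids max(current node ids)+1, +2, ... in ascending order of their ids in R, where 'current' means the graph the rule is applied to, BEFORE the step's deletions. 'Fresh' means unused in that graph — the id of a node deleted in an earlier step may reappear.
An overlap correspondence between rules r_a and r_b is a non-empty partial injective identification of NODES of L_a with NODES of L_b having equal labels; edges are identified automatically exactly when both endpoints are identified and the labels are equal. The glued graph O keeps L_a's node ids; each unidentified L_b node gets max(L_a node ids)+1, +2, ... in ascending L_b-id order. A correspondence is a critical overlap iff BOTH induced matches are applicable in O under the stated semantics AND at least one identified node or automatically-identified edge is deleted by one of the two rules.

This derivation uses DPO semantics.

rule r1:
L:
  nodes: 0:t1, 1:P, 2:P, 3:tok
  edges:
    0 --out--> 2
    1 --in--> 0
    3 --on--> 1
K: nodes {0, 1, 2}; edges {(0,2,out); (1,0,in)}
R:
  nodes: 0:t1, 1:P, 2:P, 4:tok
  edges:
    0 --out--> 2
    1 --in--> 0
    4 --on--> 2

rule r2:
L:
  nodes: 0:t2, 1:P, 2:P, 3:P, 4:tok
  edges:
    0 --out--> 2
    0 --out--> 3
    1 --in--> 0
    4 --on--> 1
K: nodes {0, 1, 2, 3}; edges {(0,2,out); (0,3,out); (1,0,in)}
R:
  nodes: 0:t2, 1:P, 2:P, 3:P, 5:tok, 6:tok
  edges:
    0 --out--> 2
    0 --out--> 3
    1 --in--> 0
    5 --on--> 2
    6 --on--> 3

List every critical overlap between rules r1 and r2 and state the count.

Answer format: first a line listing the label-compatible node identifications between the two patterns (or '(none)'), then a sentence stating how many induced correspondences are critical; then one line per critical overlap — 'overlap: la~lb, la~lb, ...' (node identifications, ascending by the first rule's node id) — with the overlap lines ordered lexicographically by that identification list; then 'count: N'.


label-compatible node identifications between L(r1) and L(r2): 1~1, 1~2, 1~3, 2~1, 2~2, 2~3, 3~4
3 of the induced correspondences are critical overlaps of r1 and r2.
overlap: 1~1, 2~2, 3~4
overlap: 1~1, 2~3, 3~4
overlap: 1~1, 3~4
count: 3


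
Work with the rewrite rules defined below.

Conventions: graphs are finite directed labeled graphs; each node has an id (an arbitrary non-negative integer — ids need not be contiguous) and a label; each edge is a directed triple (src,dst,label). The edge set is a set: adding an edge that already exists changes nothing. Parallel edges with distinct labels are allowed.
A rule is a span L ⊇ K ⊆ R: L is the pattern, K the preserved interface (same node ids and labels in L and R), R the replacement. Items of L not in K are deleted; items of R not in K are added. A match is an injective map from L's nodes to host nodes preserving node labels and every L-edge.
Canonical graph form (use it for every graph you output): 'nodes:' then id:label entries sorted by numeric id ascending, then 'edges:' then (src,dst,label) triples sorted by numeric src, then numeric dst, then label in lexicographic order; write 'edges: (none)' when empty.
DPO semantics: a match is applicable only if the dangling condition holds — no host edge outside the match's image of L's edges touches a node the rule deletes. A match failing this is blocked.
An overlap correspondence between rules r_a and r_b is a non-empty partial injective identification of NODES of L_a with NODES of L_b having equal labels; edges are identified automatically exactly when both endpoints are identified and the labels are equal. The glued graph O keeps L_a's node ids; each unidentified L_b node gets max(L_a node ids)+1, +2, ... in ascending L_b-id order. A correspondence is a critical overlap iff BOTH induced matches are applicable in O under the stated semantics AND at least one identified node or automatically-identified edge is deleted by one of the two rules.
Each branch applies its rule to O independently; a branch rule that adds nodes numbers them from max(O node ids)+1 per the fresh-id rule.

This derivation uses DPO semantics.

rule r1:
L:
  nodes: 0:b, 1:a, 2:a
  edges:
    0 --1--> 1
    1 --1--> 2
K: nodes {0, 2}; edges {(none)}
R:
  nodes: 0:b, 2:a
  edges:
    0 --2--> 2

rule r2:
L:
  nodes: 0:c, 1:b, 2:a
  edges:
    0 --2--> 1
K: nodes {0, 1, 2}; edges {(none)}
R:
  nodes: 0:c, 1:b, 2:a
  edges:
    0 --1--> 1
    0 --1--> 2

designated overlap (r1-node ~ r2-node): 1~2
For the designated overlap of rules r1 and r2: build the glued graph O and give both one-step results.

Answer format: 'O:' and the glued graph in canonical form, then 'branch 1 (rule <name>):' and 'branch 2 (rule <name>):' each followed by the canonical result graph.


O:
nodes: 0:b, 1:a, 2:a, 3:c, 4:b
edges: (0,1,1); (1,2,1); (3,4,2)
branch 1 (rule r1):
nodes: 0:b, 2:a, 3:c, 4:b
edges: (0,2,2); (3,4,2)
branch 2 (rule r2):
nodes: 0:b, 1:a, 2:a, 3:c, 4:b
edges: (0,1,1); (1,2,1); (3,1,1); (3,4,1)


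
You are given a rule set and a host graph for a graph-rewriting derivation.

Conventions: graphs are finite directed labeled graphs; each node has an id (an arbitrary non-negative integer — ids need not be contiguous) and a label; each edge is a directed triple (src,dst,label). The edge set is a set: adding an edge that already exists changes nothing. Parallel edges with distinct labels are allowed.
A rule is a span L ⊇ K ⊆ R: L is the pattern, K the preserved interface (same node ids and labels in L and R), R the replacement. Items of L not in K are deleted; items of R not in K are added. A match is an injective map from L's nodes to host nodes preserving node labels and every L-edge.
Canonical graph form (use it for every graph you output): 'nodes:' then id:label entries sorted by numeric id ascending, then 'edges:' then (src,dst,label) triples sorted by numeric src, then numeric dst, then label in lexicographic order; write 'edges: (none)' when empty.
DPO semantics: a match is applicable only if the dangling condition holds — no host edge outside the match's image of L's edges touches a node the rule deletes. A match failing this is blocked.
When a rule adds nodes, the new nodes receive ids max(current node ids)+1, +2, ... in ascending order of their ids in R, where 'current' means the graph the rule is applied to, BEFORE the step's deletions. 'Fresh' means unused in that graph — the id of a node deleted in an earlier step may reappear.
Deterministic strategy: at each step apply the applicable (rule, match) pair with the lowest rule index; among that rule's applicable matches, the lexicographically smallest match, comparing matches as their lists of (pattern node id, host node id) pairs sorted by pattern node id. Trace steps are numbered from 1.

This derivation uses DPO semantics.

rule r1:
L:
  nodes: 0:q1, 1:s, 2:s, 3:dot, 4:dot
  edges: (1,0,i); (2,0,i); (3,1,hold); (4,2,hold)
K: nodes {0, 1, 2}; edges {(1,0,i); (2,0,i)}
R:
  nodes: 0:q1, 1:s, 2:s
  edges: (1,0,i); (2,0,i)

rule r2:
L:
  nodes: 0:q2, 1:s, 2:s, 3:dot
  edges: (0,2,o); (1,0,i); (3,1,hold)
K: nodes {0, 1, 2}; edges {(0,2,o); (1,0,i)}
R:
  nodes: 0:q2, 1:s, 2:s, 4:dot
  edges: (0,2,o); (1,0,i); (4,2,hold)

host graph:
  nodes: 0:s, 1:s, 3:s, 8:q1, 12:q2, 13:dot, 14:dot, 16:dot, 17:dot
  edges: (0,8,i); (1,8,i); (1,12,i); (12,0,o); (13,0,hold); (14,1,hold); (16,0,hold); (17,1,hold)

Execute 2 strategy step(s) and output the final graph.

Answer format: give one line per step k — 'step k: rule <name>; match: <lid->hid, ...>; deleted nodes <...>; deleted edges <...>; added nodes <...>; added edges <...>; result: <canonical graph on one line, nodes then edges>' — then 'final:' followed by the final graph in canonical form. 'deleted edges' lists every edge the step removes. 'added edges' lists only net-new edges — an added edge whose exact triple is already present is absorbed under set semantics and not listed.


step 1: rule r1; match: 0->8, 1->0, 2->1, 3->13, 4->14; deleted nodes 13, 14; deleted edges (13,0,hold); (14,1,hold); added nodes (none); added edges (none); result: nodes: 0:s, 1:s, 3:s, 8:q1, 12:q2, 16:dot, 17:dot edges: (0,8,i); (1,8,i); (1,12,i); (12,0,o); (16,0,hold); (17,1,hold)
step 2: rule r1; match: 0->8, 1->0, 2->1, 3->16, 4->17; deleted nodes 16, 17; deleted edges (16,0,hold); (17,1,hold); added nodes (none); added edges (none); result: nodes: 0:s, 1:s, 3:s, 8:q1, 12:q2 edges: (0,8,i); (1,8,i); (1,12,i); (12,0,o)
final:
nodes: 0:s, 1:s, 3:s, 8:q1, 12:q2
edges: (0,8,i); (1,8,i); (1,12,i); (12,0,o)


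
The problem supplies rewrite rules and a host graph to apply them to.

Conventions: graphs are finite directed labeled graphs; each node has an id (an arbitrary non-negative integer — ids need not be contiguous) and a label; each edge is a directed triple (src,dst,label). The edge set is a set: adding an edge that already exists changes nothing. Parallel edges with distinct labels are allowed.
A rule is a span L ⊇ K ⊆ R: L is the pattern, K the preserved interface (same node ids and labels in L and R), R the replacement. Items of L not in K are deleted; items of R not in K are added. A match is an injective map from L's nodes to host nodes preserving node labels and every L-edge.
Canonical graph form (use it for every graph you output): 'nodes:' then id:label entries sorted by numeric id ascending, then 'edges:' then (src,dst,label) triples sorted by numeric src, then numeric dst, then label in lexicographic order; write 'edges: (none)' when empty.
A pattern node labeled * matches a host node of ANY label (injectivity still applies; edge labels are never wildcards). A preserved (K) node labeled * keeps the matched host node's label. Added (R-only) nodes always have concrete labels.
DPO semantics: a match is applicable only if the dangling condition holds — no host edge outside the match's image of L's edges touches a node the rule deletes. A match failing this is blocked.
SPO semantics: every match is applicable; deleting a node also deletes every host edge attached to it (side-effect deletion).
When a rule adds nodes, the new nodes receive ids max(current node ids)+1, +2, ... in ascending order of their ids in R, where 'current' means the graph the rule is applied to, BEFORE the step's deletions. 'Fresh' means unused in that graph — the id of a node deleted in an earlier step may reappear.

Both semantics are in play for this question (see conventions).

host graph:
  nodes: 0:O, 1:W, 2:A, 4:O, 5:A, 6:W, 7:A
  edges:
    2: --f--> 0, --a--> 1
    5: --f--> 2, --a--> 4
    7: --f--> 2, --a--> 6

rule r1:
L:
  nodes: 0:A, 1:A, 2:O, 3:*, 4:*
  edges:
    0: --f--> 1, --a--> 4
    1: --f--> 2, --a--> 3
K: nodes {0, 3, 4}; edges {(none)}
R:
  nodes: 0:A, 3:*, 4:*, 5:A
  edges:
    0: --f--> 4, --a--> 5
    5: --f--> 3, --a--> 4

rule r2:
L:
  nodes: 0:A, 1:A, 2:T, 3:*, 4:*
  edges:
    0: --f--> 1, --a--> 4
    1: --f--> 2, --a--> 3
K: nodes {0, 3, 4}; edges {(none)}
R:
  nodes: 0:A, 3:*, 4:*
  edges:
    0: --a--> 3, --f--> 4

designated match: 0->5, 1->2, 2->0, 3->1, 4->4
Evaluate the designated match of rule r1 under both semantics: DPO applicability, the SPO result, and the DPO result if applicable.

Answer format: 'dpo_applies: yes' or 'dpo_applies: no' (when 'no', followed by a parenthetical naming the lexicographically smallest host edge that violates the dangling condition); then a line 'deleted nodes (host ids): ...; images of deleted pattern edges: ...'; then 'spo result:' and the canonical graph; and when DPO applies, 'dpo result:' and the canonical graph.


dpo_applies: no
(the rule deletes node 2, which keeps host edge (7,2,f) outside the match image — the dangling condition fails, DPO blocks; SPO proceeds and side-deletes such edges)
deleted nodes (host ids): 0, 2; images of deleted pattern edges: (2,0,f); (2,1,a); (5,2,f); (5,4,a)
spo result:
nodes: 1:W, 4:O, 5:A, 6:W, 7:A, 8:A
edges: (5,4,f); (5,8,a); (7,6,a); (8,1,f); (8,4,a)


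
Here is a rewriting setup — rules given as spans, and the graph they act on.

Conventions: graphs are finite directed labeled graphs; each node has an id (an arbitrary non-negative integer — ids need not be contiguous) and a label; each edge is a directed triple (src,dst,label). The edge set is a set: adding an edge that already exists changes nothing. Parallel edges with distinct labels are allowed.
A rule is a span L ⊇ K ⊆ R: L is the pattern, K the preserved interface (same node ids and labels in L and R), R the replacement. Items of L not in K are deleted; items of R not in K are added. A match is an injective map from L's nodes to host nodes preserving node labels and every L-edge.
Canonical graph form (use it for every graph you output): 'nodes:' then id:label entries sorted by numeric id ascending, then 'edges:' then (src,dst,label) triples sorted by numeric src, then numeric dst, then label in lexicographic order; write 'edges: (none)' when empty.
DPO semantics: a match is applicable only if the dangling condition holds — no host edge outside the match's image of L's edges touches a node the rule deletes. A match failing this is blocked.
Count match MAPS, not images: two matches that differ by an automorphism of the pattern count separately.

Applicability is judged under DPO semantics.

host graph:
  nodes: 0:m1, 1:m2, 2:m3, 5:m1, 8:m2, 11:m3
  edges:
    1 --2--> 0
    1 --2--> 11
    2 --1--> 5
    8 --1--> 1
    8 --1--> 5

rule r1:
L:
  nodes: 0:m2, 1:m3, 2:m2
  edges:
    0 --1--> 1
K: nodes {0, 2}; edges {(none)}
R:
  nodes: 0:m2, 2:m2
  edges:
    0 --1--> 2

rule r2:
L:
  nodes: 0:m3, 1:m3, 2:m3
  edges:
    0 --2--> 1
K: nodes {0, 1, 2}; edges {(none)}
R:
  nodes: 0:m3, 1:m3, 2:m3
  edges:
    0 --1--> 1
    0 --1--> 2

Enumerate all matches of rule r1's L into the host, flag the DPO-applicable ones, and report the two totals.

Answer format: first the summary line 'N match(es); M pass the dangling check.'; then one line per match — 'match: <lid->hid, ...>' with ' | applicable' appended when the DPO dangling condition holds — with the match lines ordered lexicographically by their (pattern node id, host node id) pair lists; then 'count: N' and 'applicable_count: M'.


0 match(es); 0 pass the dangling check.
count: 0
applicable_count: 0
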